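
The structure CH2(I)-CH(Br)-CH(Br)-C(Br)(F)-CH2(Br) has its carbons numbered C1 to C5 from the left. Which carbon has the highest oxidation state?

C4

Count +1 for every bond to an atom more electronegative than carbon and −1 for every bond to one less electronegative; C–C bonds are 0. Tallying each carbon:
C1: 1C, 2H, 1I → 0 − 2 + 1 = -1
C2: 2C, 1H, 1Br → 0 − 1 + 1 = 0
C3: 2C, 1H, 1Br → 0 − 1 + 1 = 0
C4: 2C, 1F, 1Br → 0 + 1 + 1 = +2
C5: 1C, 2H, 1Br → 0 − 2 + 1 = -1
The most oxidised carbon is C4 at +2.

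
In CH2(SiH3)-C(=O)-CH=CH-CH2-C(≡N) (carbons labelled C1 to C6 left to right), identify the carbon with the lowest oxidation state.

Each bond to a more electronegative atom (O, N, halogen) counts +1, each bond to a less electronegative atom (H, metal, B, Si) counts −1, and each C–C bond counts 0. Tallying each carbon:
C1: 1C, 2H, 1Si → 0 − 2 − 1 = -3
C2: 2C, 2O → 0 + 2 = +2
C3: 3C, 1H → 0 − 1 = -1
C4: 3C, 1H → 0 − 1 = -1
C5: 2C, 2H → 0 − 2 = -2
C6: 1C, 3N → 0 + 3 = +3
The most reduced carbon is C1 at -3.

C1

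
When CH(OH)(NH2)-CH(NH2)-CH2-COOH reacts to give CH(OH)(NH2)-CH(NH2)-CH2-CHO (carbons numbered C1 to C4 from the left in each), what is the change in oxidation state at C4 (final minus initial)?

-2

Before: C4 has 1 bond to C, 3 bonds to O → oxidation state +3.
After: C4 has 1 bond to C, 1 bond to H, 2 bonds to O → oxidation state +1.
Δ = +1 − (+3) = -2, so this is a reduction at C4.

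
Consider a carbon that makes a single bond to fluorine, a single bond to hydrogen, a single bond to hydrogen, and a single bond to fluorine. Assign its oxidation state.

Each bond to a more electronegative atom (O, N, halogen) counts +1, each bond to a less electronegative atom (H, metal, B, Si) counts −1, and each C–C bond counts 0.
The carbon has one bond to F (+1), one bond to H (-1), one bond to F (+1), one bond to H (-1).
Oxidation state = +1 − 1 + 1 − 1 = 0.

0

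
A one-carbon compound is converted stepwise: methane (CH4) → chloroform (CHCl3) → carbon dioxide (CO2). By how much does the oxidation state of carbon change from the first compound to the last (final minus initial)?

Carbon oxidation states along the series — methane: -4, chloroform: +2, carbon dioxide: +4.
Net change = +4 − (-4) = +8.

+8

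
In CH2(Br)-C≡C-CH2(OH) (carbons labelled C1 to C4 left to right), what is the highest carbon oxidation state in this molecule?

Tallying each carbon's bonds:
C1: 1C, 2H, 1Br → 0 − 2 + 1 = -1
C2: 4C → 0 = 0
C3: 4C → 0 = 0
C4: 1C, 2H, 1O → 0 − 2 + 1 = -1
The highest value is 0.

0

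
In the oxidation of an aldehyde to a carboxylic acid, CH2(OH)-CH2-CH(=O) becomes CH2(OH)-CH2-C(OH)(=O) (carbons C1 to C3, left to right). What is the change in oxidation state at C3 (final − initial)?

+2

Before: C3 has 1 bond to C, 1 bond to H, 2 bonds to O → oxidation state +1.
After: C3 has 1 bond to C, 3 bonds to O → oxidation state +3.
Δ = +3 − (+1) = +2, so this is an oxidation at C3.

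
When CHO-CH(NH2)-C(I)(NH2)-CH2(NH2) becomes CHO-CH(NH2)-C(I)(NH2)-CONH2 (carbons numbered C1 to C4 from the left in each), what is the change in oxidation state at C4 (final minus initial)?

Before: C4 has 1 bond to C, 2 bonds to H, 1 bond to N → oxidation state -1.
After: C4 has 1 bond to C, 2 bonds to O, 1 bond to N → oxidation state +3.
Δ = +3 − (-1) = +4, so this is an oxidation at C4.

+4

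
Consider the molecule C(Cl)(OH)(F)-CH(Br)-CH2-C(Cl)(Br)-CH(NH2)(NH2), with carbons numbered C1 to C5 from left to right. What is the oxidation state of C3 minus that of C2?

-2

C3: 2C, 2H → 0 − 2 = -2
C2: 2C, 1H, 1Br → 0 − 1 + 1 = 0
Difference: -2 − (0) = -2.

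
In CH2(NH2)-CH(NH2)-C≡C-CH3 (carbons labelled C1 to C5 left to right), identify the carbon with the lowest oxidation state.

C5

Tallying each carbon's bonds:
C1: 1C, 2H, 1N → 0 − 2 + 1 = -1
C2: 2C, 1H, 1N → 0 − 1 + 1 = 0
C3: 4C → 0 = 0
C4: 4C → 0 = 0
C5: 1C, 3H → 0 − 3 = -3
The most reduced carbon is C5 at -3.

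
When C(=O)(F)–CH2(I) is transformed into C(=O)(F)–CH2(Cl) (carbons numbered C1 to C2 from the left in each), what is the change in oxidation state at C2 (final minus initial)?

0

Before: C2 has 1 bond to C, 2 bonds to H, 1 bond to I → oxidation state -1.
After: C2 has 1 bond to C, 2 bonds to H, 1 bond to Cl → oxidation state -1.
Δ = -1 − (-1) = 0, so no net redox change at C2.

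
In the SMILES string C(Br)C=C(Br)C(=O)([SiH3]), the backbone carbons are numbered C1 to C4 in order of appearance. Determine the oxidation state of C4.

Each bond to a more electronegative atom (O, N, halogen) counts +1, each bond to a less electronegative atom (H, metal, B, Si) counts −1, and each C–C bond counts 0.
C4 has one bond to C (0), a double bond to O (2×+1 = +2), one bond to Si (-1).
Oxidation state = 0 + 2 − 1 = +1.

+1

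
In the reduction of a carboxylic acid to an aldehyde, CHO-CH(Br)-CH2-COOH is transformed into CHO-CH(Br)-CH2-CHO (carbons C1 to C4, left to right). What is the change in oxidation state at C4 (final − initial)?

-2

Before: C4 has 1 bond to C, 3 bonds to O → oxidation state +3.
After: C4 has 1 bond to C, 1 bond to H, 2 bonds to O → oxidation state +1.
Δ = +1 − (+3) = -2, so this is a reduction at C4.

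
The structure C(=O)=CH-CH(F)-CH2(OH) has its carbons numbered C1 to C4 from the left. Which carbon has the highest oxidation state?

Tallying each carbon's bonds:
C1: 2C, 2O → 0 + 2 = +2
C2: 3C, 1H → 0 − 1 = -1
C3: 2C, 1H, 1F → 0 − 1 + 1 = 0
C4: 1C, 2H, 1O → 0 − 2 + 1 = -1
The most oxidised carbon is C1 at +2.

C1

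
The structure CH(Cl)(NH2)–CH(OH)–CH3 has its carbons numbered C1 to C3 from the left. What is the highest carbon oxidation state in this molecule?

+1

Tallying each carbon's bonds:
C1: 1C, 1H, 1N, 1Cl → 0 − 1 + 1 + 1 = +1
C2: 2C, 1H, 1O → 0 − 1 + 1 = 0
C3: 1C, 3H → 0 − 3 = -3
The highest value is +1.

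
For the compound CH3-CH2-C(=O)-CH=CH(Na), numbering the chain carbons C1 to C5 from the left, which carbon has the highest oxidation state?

Tallying each carbon's bonds:
C1: 1C, 3H → 0 − 3 = -3
C2: 2C, 2H → 0 − 2 = -2
C3: 2C, 2O → 0 + 2 = +2
C4: 3C, 1H → 0 − 1 = -1
C5: 2C, 1H, 1Na → 0 − 1 − 1 = -2
The most oxidised carbon is C3 at +2.

C3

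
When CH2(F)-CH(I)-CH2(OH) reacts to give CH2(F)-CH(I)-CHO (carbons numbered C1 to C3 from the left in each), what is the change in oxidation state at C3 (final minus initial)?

+2

Before: C3 has 1 bond to C, 2 bonds to H, 1 bond to O → oxidation state -1.
After: C3 has 1 bond to C, 1 bond to H, 2 bonds to O → oxidation state +1.
Δ = +1 − (-1) = +2, so this is an oxidation at C3.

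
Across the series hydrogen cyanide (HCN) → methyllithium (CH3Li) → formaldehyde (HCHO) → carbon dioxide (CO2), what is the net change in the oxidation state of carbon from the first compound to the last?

Carbon oxidation states along the series — hydrogen cyanide: +2, methyllithium: -4, formaldehyde: 0, carbon dioxide: +4.
Net change = +4 − (+2) = +2.

+2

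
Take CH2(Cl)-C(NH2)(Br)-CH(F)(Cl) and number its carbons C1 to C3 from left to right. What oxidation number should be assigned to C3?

+1

C3 has one bond to C (0), one bond to F (+1), one bond to H (-1), one bond to Cl (+1).
Oxidation state = 0 + 1 − 1 + 1 = +1.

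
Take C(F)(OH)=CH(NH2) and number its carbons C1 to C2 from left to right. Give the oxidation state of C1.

+2

Assign +1 per bond to O/N/halogen, −1 per bond to H or an electropositive element, and 0 per bond to carbon.
C1 has a double bond to C (2×0 = 0), one bond to F (+1), one bond to O (+1).
Oxidation state = 0 + 1 + 1 = +2.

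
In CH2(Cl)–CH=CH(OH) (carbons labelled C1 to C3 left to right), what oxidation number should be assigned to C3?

0

Count +1 for every bond to an atom more electronegative than carbon and −1 for every bond to one less electronegative; C–C bonds are 0.
C3 has a double bond to C (2×0 = 0), one bond to H (-1), one bond to O (+1).
Oxidation state = 0 − 1 + 1 = 0.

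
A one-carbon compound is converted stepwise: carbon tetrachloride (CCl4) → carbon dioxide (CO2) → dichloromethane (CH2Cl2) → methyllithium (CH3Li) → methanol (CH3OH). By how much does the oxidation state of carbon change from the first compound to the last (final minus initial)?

-6

Carbon oxidation states along the series — carbon tetrachloride: +4, carbon dioxide: +4, dichloromethane: 0, methyllithium: -4, methanol: -2.
Net change = -2 − (+4) = -6.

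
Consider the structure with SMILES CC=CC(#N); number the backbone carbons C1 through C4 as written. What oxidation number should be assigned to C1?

C1 has one bond to C (0), one bond to H (-1), one bond to H (-1), one bond to H (-1).
Oxidation state = 0 − 1 − 1 − 1 = -3.

-3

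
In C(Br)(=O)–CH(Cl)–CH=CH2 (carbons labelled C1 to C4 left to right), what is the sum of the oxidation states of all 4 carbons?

0

Tallying each carbon's bonds:
C1: 1C, 2O, 1Br → 0 + 2 + 1 = +3
C2: 2C, 1H, 1Cl → 0 − 1 + 1 = 0
C3: 3C, 1H → 0 − 1 = -1
C4: 2C, 2H → 0 − 2 = -2
Sum = +3 + 0 − 1 − 2 = 0.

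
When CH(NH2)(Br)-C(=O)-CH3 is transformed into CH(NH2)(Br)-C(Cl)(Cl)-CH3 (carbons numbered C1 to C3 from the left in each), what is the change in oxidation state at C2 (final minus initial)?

Before: C2 has 2 bonds to C, 2 bonds to O → oxidation state +2.
After: C2 has 2 bonds to C, 2 bonds to Cl → oxidation state +2.
Δ = +2 − (+2) = 0, so no net redox change at C2.

0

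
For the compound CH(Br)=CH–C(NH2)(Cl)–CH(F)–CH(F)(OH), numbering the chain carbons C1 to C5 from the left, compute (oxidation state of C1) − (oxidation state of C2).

+1

C1: 2C, 1H, 1Br → 0 − 1 + 1 = 0
C2: 3C, 1H → 0 − 1 = -1
Difference: 0 − (-1) = +1.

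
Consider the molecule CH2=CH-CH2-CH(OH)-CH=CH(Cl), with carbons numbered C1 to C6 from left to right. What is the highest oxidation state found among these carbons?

Tallying each carbon's bonds:
C1: 2C, 2H → 0 − 2 = -2
C2: 3C, 1H → 0 − 1 = -1
C3: 2C, 2H → 0 − 2 = -2
C4: 2C, 1H, 1O → 0 − 1 + 1 = 0
C5: 3C, 1H → 0 − 1 = -1
C6: 2C, 1H, 1Cl → 0 − 1 + 1 = 0
The highest value is 0.

0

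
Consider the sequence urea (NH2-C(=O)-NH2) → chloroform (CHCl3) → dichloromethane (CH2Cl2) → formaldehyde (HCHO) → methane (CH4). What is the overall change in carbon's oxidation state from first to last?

-8

Carbon oxidation states along the series — urea: +4, chloroform: +2, dichloromethane: 0, formaldehyde: 0, methane: -4.
Net change = -4 − (+4) = -8.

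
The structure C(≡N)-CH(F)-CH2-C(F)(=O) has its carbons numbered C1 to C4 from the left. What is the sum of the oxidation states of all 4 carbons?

Tallying each carbon's bonds:
C1: 1C, 3N → 0 + 3 = +3
C2: 2C, 1H, 1F → 0 − 1 + 1 = 0
C3: 2C, 2H → 0 − 2 = -2
C4: 1C, 2O, 1F → 0 + 2 + 1 = +3
Sum = +3 + 0 − 2 + 3 = +4.

+4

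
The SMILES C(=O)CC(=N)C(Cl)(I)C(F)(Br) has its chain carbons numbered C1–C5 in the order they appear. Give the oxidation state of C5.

+1

Each bond to a more electronegative atom (O, N, halogen) counts +1, each bond to a less electronegative atom (H, metal, B, Si) counts −1, and each C–C bond counts 0.
C5 has one bond to C (0), one bond to H (-1), one bond to F (+1), one bond to Br (+1).
Oxidation state = 0 − 1 + 1 + 1 = +1.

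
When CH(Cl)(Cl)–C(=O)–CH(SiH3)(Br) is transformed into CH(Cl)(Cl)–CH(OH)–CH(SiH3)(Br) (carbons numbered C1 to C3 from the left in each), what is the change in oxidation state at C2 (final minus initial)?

-2

Before: C2 has 2 bonds to C, 2 bonds to O → oxidation state +2.
After: C2 has 2 bonds to C, 1 bond to H, 1 bond to O → oxidation state 0.
Δ = 0 − (+2) = -2, so this is a reduction at C2.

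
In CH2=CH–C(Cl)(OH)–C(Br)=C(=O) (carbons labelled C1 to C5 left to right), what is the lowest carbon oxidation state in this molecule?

-2

Tallying each carbon's bonds:
C1: 2C, 2H → 0 − 2 = -2
C2: 3C, 1H → 0 − 1 = -1
C3: 2C, 1O, 1Cl → 0 + 1 + 1 = +2
C4: 3C, 1Br → 0 + 1 = +1
C5: 2C, 2O → 0 + 2 = +2
The lowest value is -2.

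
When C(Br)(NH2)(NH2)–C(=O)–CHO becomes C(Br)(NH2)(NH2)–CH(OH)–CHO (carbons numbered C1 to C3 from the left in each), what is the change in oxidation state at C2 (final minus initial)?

Before: C2 has 2 bonds to C, 2 bonds to O → oxidation state +2.
After: C2 has 2 bonds to C, 1 bond to H, 1 bond to O → oxidation state 0.
Δ = 0 − (+2) = -2, so this is a reduction at C2.

-2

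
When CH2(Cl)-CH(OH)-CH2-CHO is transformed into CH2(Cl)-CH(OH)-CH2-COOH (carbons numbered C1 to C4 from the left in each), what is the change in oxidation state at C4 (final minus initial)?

+2

Before: C4 has 1 bond to C, 1 bond to H, 2 bonds to O → oxidation state +1.
After: C4 has 1 bond to C, 3 bonds to O → oxidation state +3.
Δ = +3 − (+1) = +2, so this is an oxidation at C4.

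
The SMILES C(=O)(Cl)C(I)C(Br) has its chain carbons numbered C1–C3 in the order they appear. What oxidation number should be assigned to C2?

Each bond to a more electronegative atom (O, N, halogen) counts +1, each bond to a less electronegative atom (H, metal, B, Si) counts −1, and each C–C bond counts 0.
C2 has one bond to C (0), one bond to C (0), one bond to H (-1), one bond to I (+1).
Oxidation state = 0 + 0 − 1 + 1 = 0.

0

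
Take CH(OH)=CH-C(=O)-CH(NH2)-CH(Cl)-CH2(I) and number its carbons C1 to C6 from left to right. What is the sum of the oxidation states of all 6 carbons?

Assign +1 per bond to O/N/halogen, −1 per bond to H or an electropositive element, and 0 per bond to carbon. Tallying each carbon:
C1: 2C, 1H, 1O → 0 − 1 + 1 = 0
C2: 3C, 1H → 0 − 1 = -1
C3: 2C, 2O → 0 + 2 = +2
C4: 2C, 1H, 1N → 0 − 1 + 1 = 0
C5: 2C, 1H, 1Cl → 0 − 1 + 1 = 0
C6: 1C, 2H, 1I → 0 − 2 + 1 = -1
Sum = 0 − 1 + 2 + 0 + 0 − 1 = 0.

0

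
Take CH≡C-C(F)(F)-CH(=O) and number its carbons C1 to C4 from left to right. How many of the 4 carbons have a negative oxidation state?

Tallying each carbon's bonds:
C1: 3C, 1H → 0 − 1 = -1
C2: 4C → 0 = 0
C3: 2C, 2F → 0 + 2 = +2
C4: 1C, 1H, 2O → 0 − 1 + 2 = +1
1 carbon (C1) meets the condition.

1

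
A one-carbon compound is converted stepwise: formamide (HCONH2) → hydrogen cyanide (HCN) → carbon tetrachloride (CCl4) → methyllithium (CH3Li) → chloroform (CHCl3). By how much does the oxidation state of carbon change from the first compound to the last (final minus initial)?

Carbon oxidation states along the series — formamide: +2, hydrogen cyanide: +2, carbon tetrachloride: +4, methyllithium: -4, chloroform: +2.
Net change = +2 − (+2) = 0.

0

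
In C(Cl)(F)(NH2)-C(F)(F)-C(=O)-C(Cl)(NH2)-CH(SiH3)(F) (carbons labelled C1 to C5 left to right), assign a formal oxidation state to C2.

+2

Count +1 for every bond to an atom more electronegative than carbon and −1 for every bond to one less electronegative; C–C bonds are 0.
C2 has one bond to C (0), one bond to C (0), one bond to F (+1), one bond to F (+1).
Oxidation state = 0 + 0 + 1 + 1 = +2.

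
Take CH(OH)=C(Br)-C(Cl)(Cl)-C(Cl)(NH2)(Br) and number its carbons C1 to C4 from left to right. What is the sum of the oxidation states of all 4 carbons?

+6

Count +1 for every bond to an atom more electronegative than carbon and −1 for every bond to one less electronegative; C–C bonds are 0. Tallying each carbon:
C1: 2C, 1H, 1O → 0 − 1 + 1 = 0
C2: 3C, 1Br → 0 + 1 = +1
C3: 2C, 2Cl → 0 + 2 = +2
C4: 1C, 1N, 1Cl, 1Br → 0 + 1 + 1 + 1 = +3
Sum = 0 + 1 + 2 + 3 = +6.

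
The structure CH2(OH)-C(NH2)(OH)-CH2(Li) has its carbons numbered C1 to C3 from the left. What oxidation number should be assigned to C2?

+2

Bonds to more-electronegative neighbours contribute +1 each, bonds to H or metals contribute −1 each, and C–C bonds contribute 0.
C2 has one bond to C (0), one bond to C (0), one bond to N (+1), one bond to O (+1).
Oxidation state = 0 + 0 + 1 + 1 = +2.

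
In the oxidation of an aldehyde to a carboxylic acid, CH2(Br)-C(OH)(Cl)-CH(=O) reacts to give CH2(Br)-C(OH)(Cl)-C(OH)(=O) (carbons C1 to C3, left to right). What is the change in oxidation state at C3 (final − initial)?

Before: C3 has 1 bond to C, 1 bond to H, 2 bonds to O → oxidation state +1.
After: C3 has 1 bond to C, 3 bonds to O → oxidation state +3.
Δ = +3 − (+1) = +2, so this is an oxidation at C3.

+2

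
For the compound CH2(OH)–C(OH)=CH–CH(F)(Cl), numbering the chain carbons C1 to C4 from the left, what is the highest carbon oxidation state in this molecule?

Count +1 for every bond to an atom more electronegative than carbon and −1 for every bond to one less electronegative; C–C bonds are 0. Tallying each carbon:
C1: 1C, 2H, 1O → 0 − 2 + 1 = -1
C2: 3C, 1O → 0 + 1 = +1
C3: 3C, 1H → 0 − 1 = -1
C4: 1C, 1H, 1F, 1Cl → 0 − 1 + 1 + 1 = +1
The highest value is +1.

+1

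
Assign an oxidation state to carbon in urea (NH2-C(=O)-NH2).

+4

Bonds to more-electronegative neighbours contribute +1 each, bonds to H or metals contribute −1 each, and C–C bonds contribute 0.
The carbon has one bond to N (+1), a double bond to O (2×+1 = +2), one bond to N (+1).
Oxidation state = +1 + 2 + 1 = +4.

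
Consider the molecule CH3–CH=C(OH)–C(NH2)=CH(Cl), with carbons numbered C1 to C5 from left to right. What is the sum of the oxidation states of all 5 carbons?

Tallying each carbon's bonds:
C1: 1C, 3H → 0 − 3 = -3
C2: 3C, 1H → 0 − 1 = -1
C3: 3C, 1O → 0 + 1 = +1
C4: 3C, 1N → 0 + 1 = +1
C5: 2C, 1H, 1Cl → 0 − 1 + 1 = 0
Sum = -3 − 1 + 1 + 1 + 0 = -2.

-2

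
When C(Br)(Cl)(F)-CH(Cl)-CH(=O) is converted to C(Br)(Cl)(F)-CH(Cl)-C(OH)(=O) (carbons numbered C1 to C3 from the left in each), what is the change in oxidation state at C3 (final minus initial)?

+2

Before: C3 has 1 bond to C, 1 bond to H, 2 bonds to O → oxidation state +1.
After: C3 has 1 bond to C, 3 bonds to O → oxidation state +3.
Δ = +3 − (+1) = +2, so this is an oxidation at C3.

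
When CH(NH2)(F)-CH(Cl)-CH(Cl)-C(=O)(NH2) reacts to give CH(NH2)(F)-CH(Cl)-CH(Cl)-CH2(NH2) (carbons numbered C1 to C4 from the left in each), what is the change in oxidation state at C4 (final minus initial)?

Before: C4 has 1 bond to C, 2 bonds to O, 1 bond to N → oxidation state +3.
After: C4 has 1 bond to C, 2 bonds to H, 1 bond to N → oxidation state -1.
Δ = -1 − (+3) = -4, so this is a reduction at C4.

-4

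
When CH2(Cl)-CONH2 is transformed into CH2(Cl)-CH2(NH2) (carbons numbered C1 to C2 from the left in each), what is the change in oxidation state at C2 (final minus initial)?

Before: C2 has 1 bond to C, 2 bonds to O, 1 bond to N → oxidation state +3.
After: C2 has 1 bond to C, 2 bonds to H, 1 bond to N → oxidation state -1.
Δ = -1 − (+3) = -4, so this is a reduction at C2.

-4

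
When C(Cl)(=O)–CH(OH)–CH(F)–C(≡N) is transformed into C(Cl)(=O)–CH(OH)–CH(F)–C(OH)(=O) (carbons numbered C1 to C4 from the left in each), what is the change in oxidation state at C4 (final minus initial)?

Before: C4 has 1 bond to C, 3 bonds to N → oxidation state +3.
After: C4 has 1 bond to C, 3 bonds to O → oxidation state +3.
Δ = +3 − (+3) = 0, so no net redox change at C4.

0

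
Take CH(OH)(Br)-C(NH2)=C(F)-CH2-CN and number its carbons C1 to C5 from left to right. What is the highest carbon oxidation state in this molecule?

+3

Tallying each carbon's bonds:
C1: 1C, 1H, 1O, 1Br → 0 − 1 + 1 + 1 = +1
C2: 3C, 1N → 0 + 1 = +1
C3: 3C, 1F → 0 + 1 = +1
C4: 2C, 2H → 0 − 2 = -2
C5: 1C, 3N → 0 + 3 = +3
The highest value is +3.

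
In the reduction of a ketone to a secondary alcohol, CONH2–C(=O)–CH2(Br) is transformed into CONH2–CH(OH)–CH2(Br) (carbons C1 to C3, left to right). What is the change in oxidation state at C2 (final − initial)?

Before: C2 has 2 bonds to C, 2 bonds to O → oxidation state +2.
After: C2 has 2 bonds to C, 1 bond to H, 1 bond to O → oxidation state 0.
Δ = 0 − (+2) = -2, so this is a reduction at C2.

-2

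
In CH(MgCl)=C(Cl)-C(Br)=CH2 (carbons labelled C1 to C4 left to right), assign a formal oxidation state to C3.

+1

Bonds to more-electronegative neighbours contribute +1 each, bonds to H or metals contribute −1 each, and C–C bonds contribute 0.
C3 has one bond to C (0), a double bond to C (2×0 = 0), one bond to Br (+1).
Oxidation state = 0 + 0 + 1 = +1.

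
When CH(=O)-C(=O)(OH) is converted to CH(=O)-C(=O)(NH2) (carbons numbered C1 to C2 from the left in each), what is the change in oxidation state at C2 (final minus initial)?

Before: C2 has 1 bond to C, 3 bonds to O → oxidation state +3.
After: C2 has 1 bond to C, 2 bonds to O, 1 bond to N → oxidation state +3.
Δ = +3 − (+3) = 0, so no net redox change at C2.

0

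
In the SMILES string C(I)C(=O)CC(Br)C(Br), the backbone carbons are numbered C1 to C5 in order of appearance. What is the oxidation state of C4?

Bonds to more-electronegative neighbours contribute +1 each, bonds to H or metals contribute −1 each, and C–C bonds contribute 0.
C4 has one bond to C (0), one bond to C (0), one bond to H (-1), one bond to Br (+1).
Oxidation state = 0 + 0 − 1 + 1 = 0.

0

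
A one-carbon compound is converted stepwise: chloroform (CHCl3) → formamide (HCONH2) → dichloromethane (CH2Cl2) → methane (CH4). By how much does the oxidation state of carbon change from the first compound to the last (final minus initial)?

-6

Carbon oxidation states along the series — chloroform: +2, formamide: +2, dichloromethane: 0, methane: -4.
Net change = -4 − (+2) = -6.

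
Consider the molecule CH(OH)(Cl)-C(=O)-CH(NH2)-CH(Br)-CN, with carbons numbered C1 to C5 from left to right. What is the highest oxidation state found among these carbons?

Tallying each carbon's bonds:
C1: 1C, 1H, 1O, 1Cl → 0 − 1 + 1 + 1 = +1
C2: 2C, 2O → 0 + 2 = +2
C3: 2C, 1H, 1N → 0 − 1 + 1 = 0
C4: 2C, 1H, 1Br → 0 − 1 + 1 = 0
C5: 1C, 3N → 0 + 3 = +3
The highest value is +3.

+3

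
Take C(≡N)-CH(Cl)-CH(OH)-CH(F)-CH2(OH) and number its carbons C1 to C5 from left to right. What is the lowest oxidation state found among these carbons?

-1

Tallying each carbon's bonds:
C1: 1C, 3N → 0 + 3 = +3
C2: 2C, 1H, 1Cl → 0 − 1 + 1 = 0
C3: 2C, 1H, 1O → 0 − 1 + 1 = 0
C4: 2C, 1H, 1F → 0 − 1 + 1 = 0
C5: 1C, 2H, 1O → 0 − 2 + 1 = -1
The lowest value is -1.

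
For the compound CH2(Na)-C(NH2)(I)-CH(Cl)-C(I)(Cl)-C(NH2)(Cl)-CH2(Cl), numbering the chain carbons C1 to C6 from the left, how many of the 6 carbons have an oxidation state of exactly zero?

Count +1 for every bond to an atom more electronegative than carbon and −1 for every bond to one less electronegative; C–C bonds are 0. Tallying each carbon:
C1: 1C, 2H, 1Na → 0 − 2 − 1 = -3
C2: 2C, 1N, 1I → 0 + 1 + 1 = +2
C3: 2C, 1H, 1Cl → 0 − 1 + 1 = 0
C4: 2C, 1Cl, 1I → 0 + 1 + 1 = +2
C5: 2C, 1N, 1Cl → 0 + 1 + 1 = +2
C6: 1C, 2H, 1Cl → 0 − 2 + 1 = -1
1 carbon (C3) meets the condition.

1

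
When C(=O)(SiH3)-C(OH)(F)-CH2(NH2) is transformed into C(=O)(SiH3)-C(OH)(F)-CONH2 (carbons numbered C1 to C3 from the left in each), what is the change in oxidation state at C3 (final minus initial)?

Before: C3 has 1 bond to C, 2 bonds to H, 1 bond to N → oxidation state -1.
After: C3 has 1 bond to C, 2 bonds to O, 1 bond to N → oxidation state +3.
Δ = +3 − (-1) = +4, so this is an oxidation at C3.

+4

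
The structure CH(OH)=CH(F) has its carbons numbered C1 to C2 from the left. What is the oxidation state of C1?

Bonds to more-electronegative neighbours contribute +1 each, bonds to H or metals contribute −1 each, and C–C bonds contribute 0.
C1 has a double bond to C (2×0 = 0), one bond to H (-1), one bond to O (+1).
Oxidation state = 0 − 1 + 1 = 0.

0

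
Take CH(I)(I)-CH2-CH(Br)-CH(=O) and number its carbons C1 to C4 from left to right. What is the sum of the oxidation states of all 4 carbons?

Assign +1 per bond to O/N/halogen, −1 per bond to H or an electropositive element, and 0 per bond to carbon. Tallying each carbon:
C1: 1C, 1H, 2I → 0 − 1 + 2 = +1
C2: 2C, 2H → 0 − 2 = -2
C3: 2C, 1H, 1Br → 0 − 1 + 1 = 0
C4: 1C, 1H, 2O → 0 − 1 + 2 = +1
Sum = +1 − 2 + 0 + 1 = 0.

0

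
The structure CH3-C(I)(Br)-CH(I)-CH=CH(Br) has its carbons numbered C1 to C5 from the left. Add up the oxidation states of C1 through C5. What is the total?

-2

Tallying each carbon's bonds:
C1: 1C, 3H → 0 − 3 = -3
C2: 2C, 1Br, 1I → 0 + 1 + 1 = +2
C3: 2C, 1H, 1I → 0 − 1 + 1 = 0
C4: 3C, 1H → 0 − 1 = -1
C5: 2C, 1H, 1Br → 0 − 1 + 1 = 0
Sum = -3 + 2 + 0 − 1 + 0 = -2.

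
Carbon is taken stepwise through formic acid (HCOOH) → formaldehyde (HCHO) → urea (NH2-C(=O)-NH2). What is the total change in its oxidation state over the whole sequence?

+2

Carbon oxidation states along the series — formic acid: +2, formaldehyde: 0, urea: +4.
Net change = +4 − (+2) = +2.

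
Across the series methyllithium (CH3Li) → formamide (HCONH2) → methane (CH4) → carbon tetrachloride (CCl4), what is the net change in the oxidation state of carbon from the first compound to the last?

Carbon oxidation states along the series — methyllithium: -4, formamide: +2, methane: -4, carbon tetrachloride: +4.
Net change = +4 − (-4) = +8.

+8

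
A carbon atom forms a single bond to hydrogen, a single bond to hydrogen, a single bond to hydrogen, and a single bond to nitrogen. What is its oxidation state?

Assign +1 per bond to O/N/halogen, −1 per bond to H or an electropositive element, and 0 per bond to carbon.
The carbon has one bond to H (-1), one bond to H (-1), one bond to N (+1), one bond to H (-1).
Oxidation state = -1 − 1 + 1 − 1 = -2.

-2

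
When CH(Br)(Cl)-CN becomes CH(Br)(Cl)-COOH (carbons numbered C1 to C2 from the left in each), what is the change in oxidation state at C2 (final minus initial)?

0

Before: C2 has 1 bond to C, 3 bonds to N → oxidation state +3.
After: C2 has 1 bond to C, 3 bonds to O → oxidation state +3.
Δ = +3 − (+3) = 0, so no net redox change at C2.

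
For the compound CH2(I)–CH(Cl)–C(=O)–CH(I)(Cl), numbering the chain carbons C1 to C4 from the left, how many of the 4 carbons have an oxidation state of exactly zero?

1

Tallying each carbon's bonds:
C1: 1C, 2H, 1I → 0 − 2 + 1 = -1
C2: 2C, 1H, 1Cl → 0 − 1 + 1 = 0
C3: 2C, 2O → 0 + 2 = +2
C4: 1C, 1H, 1Cl, 1I → 0 − 1 + 1 + 1 = +1
1 carbon (C2) meets the condition.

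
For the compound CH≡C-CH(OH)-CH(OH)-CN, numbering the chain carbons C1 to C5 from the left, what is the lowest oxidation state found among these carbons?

-1

Tallying each carbon's bonds:
C1: 3C, 1H → 0 − 1 = -1
C2: 4C → 0 = 0
C3: 2C, 1H, 1O → 0 − 1 + 1 = 0
C4: 2C, 1H, 1O → 0 − 1 + 1 = 0
C5: 1C, 3N → 0 + 3 = +3
The lowest value is -1.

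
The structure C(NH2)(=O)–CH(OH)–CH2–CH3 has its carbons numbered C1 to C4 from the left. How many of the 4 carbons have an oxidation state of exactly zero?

Bonds to more-electronegative neighbours contribute +1 each, bonds to H or metals contribute −1 each, and C–C bonds contribute 0. Tallying each carbon:
C1: 1C, 2O, 1N → 0 + 2 + 1 = +3
C2: 2C, 1H, 1O → 0 − 1 + 1 = 0
C3: 2C, 2H → 0 − 2 = -2
C4: 1C, 3H → 0 − 3 = -3
1 carbon (C2) meets the condition.

1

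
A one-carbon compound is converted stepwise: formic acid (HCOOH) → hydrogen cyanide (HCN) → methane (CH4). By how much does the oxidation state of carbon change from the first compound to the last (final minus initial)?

Carbon oxidation states along the series — formic acid: +2, hydrogen cyanide: +2, methane: -4.
Net change = -4 − (+2) = -6.

-6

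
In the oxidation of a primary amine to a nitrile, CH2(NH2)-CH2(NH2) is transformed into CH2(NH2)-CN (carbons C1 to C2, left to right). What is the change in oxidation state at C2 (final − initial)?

Before: C2 has 1 bond to C, 2 bonds to H, 1 bond to N → oxidation state -1.
After: C2 has 1 bond to C, 3 bonds to N → oxidation state +3.
Δ = +3 − (-1) = +4, so this is an oxidation at C2.

+4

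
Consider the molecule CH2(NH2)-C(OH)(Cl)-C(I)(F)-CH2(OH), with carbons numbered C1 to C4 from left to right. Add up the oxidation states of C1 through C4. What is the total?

+2

Assign +1 per bond to O/N/halogen, −1 per bond to H or an electropositive element, and 0 per bond to carbon. Tallying each carbon:
C1: 1C, 2H, 1N → 0 − 2 + 1 = -1
C2: 2C, 1O, 1Cl → 0 + 1 + 1 = +2
C3: 2C, 1F, 1I → 0 + 1 + 1 = +2
C4: 1C, 2H, 1O → 0 − 2 + 1 = -1
Sum = -1 + 2 + 2 − 1 = +2.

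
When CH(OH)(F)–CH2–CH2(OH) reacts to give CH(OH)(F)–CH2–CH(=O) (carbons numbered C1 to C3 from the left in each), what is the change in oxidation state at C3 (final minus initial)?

+2

Before: C3 has 1 bond to C, 2 bonds to H, 1 bond to O → oxidation state -1.
After: C3 has 1 bond to C, 1 bond to H, 2 bonds to O → oxidation state +1.
Δ = +1 − (-1) = +2, so this is an oxidation at C3.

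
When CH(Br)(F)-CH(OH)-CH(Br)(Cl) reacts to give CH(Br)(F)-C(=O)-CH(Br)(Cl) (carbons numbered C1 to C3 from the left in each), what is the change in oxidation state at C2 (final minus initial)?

+2

Before: C2 has 2 bonds to C, 1 bond to H, 1 bond to O → oxidation state 0.
After: C2 has 2 bonds to C, 2 bonds to O → oxidation state +2.
Δ = +2 − (0) = +2, so this is an oxidation at C2.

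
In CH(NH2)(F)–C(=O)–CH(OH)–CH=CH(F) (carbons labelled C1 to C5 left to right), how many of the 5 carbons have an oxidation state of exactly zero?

2

Bonds to more-electronegative neighbours contribute +1 each, bonds to H or metals contribute −1 each, and C–C bonds contribute 0. Tallying each carbon:
C1: 1C, 1H, 1N, 1F → 0 − 1 + 1 + 1 = +1
C2: 2C, 2O → 0 + 2 = +2
C3: 2C, 1H, 1O → 0 − 1 + 1 = 0
C4: 3C, 1H → 0 − 1 = -1
C5: 2C, 1H, 1F → 0 − 1 + 1 = 0
2 carbons (C3, C5) meet the condition.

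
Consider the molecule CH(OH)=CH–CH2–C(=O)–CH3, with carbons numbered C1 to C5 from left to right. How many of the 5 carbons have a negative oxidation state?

Bonds to more-electronegative neighbours contribute +1 each, bonds to H or metals contribute −1 each, and C–C bonds contribute 0. Tallying each carbon:
C1: 2C, 1H, 1O → 0 − 1 + 1 = 0
C2: 3C, 1H → 0 − 1 = -1
C3: 2C, 2H → 0 − 2 = -2
C4: 2C, 2O → 0 + 2 = +2
C5: 1C, 3H → 0 − 3 = -3
3 carbons (C2, C3, C5) meet the condition.

3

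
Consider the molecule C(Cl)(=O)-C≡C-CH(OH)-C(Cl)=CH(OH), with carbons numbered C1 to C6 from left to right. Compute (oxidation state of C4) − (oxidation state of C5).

-1

C4: 2C, 1H, 1O → 0 − 1 + 1 = 0
C5: 3C, 1Cl → 0 + 1 = +1
Difference: 0 − (+1) = -1.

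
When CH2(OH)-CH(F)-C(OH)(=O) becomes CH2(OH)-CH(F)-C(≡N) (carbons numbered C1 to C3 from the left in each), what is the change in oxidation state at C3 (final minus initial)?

0

Before: C3 has 1 bond to C, 3 bonds to O → oxidation state +3.
After: C3 has 1 bond to C, 3 bonds to N → oxidation state +3.
Δ = +3 − (+3) = 0, so no net redox change at C3.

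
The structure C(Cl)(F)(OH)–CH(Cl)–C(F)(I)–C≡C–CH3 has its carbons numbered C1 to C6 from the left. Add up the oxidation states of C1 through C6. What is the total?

+2

Bonds to more-electronegative neighbours contribute +1 each, bonds to H or metals contribute −1 each, and C–C bonds contribute 0. Tallying each carbon:
C1: 1C, 1O, 1F, 1Cl → 0 + 1 + 1 + 1 = +3
C2: 2C, 1H, 1Cl → 0 − 1 + 1 = 0
C3: 2C, 1F, 1I → 0 + 1 + 1 = +2
C4: 4C → 0 = 0
C5: 4C → 0 = 0
C6: 1C, 3H → 0 − 3 = -3
Sum = +3 + 0 + 2 + 0 + 0 − 3 = +2.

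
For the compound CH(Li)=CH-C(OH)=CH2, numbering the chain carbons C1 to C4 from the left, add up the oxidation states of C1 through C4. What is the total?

-4

Assign +1 per bond to O/N/halogen, −1 per bond to H or an electropositive element, and 0 per bond to carbon. Tallying each carbon:
C1: 2C, 1H, 1Li → 0 − 1 − 1 = -2
C2: 3C, 1H → 0 − 1 = -1
C3: 3C, 1O → 0 + 1 = +1
C4: 2C, 2H → 0 − 2 = -2
Sum = -2 − 1 + 1 − 2 = -4.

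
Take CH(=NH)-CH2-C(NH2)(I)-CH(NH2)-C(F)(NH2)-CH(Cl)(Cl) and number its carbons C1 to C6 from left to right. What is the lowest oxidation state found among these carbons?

-2

Each bond to a more electronegative atom (O, N, halogen) counts +1, each bond to a less electronegative atom (H, metal, B, Si) counts −1, and each C–C bond counts 0. Tallying each carbon:
C1: 1C, 1H, 2N → 0 − 1 + 2 = +1
C2: 2C, 2H → 0 − 2 = -2
C3: 2C, 1N, 1I → 0 + 1 + 1 = +2
C4: 2C, 1H, 1N → 0 − 1 + 1 = 0
C5: 2C, 1N, 1F → 0 + 1 + 1 = +2
C6: 1C, 1H, 2Cl → 0 − 1 + 2 = +1
The lowest value is -2.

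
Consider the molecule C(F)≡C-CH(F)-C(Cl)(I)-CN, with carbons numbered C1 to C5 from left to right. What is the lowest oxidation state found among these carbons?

Tallying each carbon's bonds:
C1: 3C, 1F → 0 + 1 = +1
C2: 4C → 0 = 0
C3: 2C, 1H, 1F → 0 − 1 + 1 = 0
C4: 2C, 1Cl, 1I → 0 + 1 + 1 = +2
C5: 1C, 3N → 0 + 3 = +3
The lowest value is 0.

0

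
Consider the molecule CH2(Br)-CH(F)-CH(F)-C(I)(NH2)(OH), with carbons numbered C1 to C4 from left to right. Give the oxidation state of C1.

-1

Each bond to a more electronegative atom (O, N, halogen) counts +1, each bond to a less electronegative atom (H, metal, B, Si) counts −1, and each C–C bond counts 0.
C1 has one bond to C (0), one bond to Br (+1), one bond to H (-1), one bond to H (-1).
Oxidation state = 0 + 1 − 1 − 1 = -1.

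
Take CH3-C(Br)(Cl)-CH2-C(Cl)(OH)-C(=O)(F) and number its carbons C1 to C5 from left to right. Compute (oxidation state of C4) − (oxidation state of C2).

0

C4: 2C, 1O, 1Cl → 0 + 1 + 1 = +2
C2: 2C, 1Cl, 1Br → 0 + 1 + 1 = +2
Difference: +2 − (+2) = 0.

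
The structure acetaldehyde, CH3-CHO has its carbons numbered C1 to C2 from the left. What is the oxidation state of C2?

+1

C2 has one bond to H (-1), a double bond to O (2×+1 = +2), one bond to C (0).
Oxidation state = -1 + 2 + 0 = +1.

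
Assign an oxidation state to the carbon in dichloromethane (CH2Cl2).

0

Assign +1 per bond to O/N/halogen, −1 per bond to H or an electropositive element, and 0 per bond to carbon.
The carbon has one bond to H (-1), one bond to H (-1), one bond to Cl (+1), one bond to Cl (+1).
Oxidation state = -1 − 1 + 1 + 1 = 0.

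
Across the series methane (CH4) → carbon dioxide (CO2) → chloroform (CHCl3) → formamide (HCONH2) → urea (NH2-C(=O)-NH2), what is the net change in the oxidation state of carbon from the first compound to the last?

Carbon oxidation states along the series — methane: -4, carbon dioxide: +4, chloroform: +2, formamide: +2, urea: +4.
Net change = +4 − (-4) = +8.

+8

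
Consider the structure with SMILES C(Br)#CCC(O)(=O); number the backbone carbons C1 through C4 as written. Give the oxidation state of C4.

+3

Each bond to a more electronegative atom (O, N, halogen) counts +1, each bond to a less electronegative atom (H, metal, B, Si) counts −1, and each C–C bond counts 0.
C4 has one bond to C (0), one bond to O (+1), a double bond to O (2×+1 = +2).
Oxidation state = 0 + 1 + 2 = +3.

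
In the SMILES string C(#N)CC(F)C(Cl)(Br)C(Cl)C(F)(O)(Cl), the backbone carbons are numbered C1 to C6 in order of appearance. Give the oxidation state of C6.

+3

C6 has one bond to C (0), one bond to F (+1), one bond to O (+1), one bond to Cl (+1).
Oxidation state = 0 + 1 + 1 + 1 = +3.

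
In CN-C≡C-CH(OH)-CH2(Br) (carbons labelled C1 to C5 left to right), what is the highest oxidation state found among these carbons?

Each bond to a more electronegative atom (O, N, halogen) counts +1, each bond to a less electronegative atom (H, metal, B, Si) counts −1, and each C–C bond counts 0. Tallying each carbon:
C1: 1C, 3N → 0 + 3 = +3
C2: 4C → 0 = 0
C3: 4C → 0 = 0
C4: 2C, 1H, 1O → 0 − 1 + 1 = 0
C5: 1C, 2H, 1Br → 0 − 2 + 1 = -1
The highest value is +3.

+3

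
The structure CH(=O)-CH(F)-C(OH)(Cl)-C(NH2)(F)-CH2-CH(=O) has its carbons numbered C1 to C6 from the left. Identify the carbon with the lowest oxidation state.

C5

Tallying each carbon's bonds:
C1: 1C, 1H, 2O → 0 − 1 + 2 = +1
C2: 2C, 1H, 1F → 0 − 1 + 1 = 0
C3: 2C, 1O, 1Cl → 0 + 1 + 1 = +2
C4: 2C, 1N, 1F → 0 + 1 + 1 = +2
C5: 2C, 2H → 0 − 2 = -2
C6: 1C, 1H, 2O → 0 − 1 + 2 = +1
The most reduced carbon is C5 at -2.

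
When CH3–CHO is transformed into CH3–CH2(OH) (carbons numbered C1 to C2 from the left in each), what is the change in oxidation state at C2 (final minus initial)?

Before: C2 has 1 bond to C, 1 bond to H, 2 bonds to O → oxidation state +1.
After: C2 has 1 bond to C, 2 bonds to H, 1 bond to O → oxidation state -1.
Δ = -1 − (+1) = -2, so this is a reduction at C2.

-2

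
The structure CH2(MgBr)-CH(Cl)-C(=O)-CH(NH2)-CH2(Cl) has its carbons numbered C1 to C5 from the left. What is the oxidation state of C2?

Assign +1 per bond to O/N/halogen, −1 per bond to H or an electropositive element, and 0 per bond to carbon.
C2 has one bond to C (0), one bond to C (0), one bond to H (-1), one bond to Cl (+1).
Oxidation state = 0 + 0 − 1 + 1 = 0.

0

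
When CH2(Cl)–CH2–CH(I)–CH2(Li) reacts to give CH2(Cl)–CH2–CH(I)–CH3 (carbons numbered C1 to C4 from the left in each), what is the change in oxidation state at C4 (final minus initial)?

Before: C4 has 1 bond to C, 2 bonds to H, 1 bond to Li → oxidation state -3.
After: C4 has 1 bond to C, 3 bonds to H → oxidation state -3.
Δ = -3 − (-3) = 0, so no net redox change at C4.

0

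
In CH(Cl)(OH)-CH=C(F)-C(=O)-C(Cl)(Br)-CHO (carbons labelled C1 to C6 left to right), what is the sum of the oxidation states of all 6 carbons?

+6

Bonds to more-electronegative neighbours contribute +1 each, bonds to H or metals contribute −1 each, and C–C bonds contribute 0. Tallying each carbon:
C1: 1C, 1H, 1O, 1Cl → 0 − 1 + 1 + 1 = +1
C2: 3C, 1H → 0 − 1 = -1
C3: 3C, 1F → 0 + 1 = +1
C4: 2C, 2O → 0 + 2 = +2
C5: 2C, 1Cl, 1Br → 0 + 1 + 1 = +2
C6: 1C, 1H, 2O → 0 − 1 + 2 = +1
Sum = +1 − 1 + 1 + 2 + 2 + 1 = +6.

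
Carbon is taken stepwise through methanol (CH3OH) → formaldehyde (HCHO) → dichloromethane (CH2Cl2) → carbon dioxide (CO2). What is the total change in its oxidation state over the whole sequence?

+6

Carbon oxidation states along the series — methanol: -2, formaldehyde: 0, dichloromethane: 0, carbon dioxide: +4.
Net change = +4 − (-2) = +6.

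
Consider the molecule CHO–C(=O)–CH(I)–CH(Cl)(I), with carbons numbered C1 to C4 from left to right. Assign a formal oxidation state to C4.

+1

Assign +1 per bond to O/N/halogen, −1 per bond to H or an electropositive element, and 0 per bond to carbon.
C4 has one bond to C (0), one bond to Cl (+1), one bond to H (-1), one bond to I (+1).
Oxidation state = 0 + 1 − 1 + 1 = +1.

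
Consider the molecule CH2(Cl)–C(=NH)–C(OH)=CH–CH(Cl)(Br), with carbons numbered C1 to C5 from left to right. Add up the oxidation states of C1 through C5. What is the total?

+2

Each bond to a more electronegative atom (O, N, halogen) counts +1, each bond to a less electronegative atom (H, metal, B, Si) counts −1, and each C–C bond counts 0. Tallying each carbon:
C1: 1C, 2H, 1Cl → 0 − 2 + 1 = -1
C2: 2C, 2N → 0 + 2 = +2
C3: 3C, 1O → 0 + 1 = +1
C4: 3C, 1H → 0 − 1 = -1
C5: 1C, 1H, 1Cl, 1Br → 0 − 1 + 1 + 1 = +1
Sum = -1 + 2 + 1 − 1 + 1 = +2.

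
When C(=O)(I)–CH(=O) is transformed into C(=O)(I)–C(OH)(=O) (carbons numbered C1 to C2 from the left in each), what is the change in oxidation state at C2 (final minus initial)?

+2

Before: C2 has 1 bond to C, 1 bond to H, 2 bonds to O → oxidation state +1.
After: C2 has 1 bond to C, 3 bonds to O → oxidation state +3.
Δ = +3 − (+1) = +2, so this is an oxidation at C2.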